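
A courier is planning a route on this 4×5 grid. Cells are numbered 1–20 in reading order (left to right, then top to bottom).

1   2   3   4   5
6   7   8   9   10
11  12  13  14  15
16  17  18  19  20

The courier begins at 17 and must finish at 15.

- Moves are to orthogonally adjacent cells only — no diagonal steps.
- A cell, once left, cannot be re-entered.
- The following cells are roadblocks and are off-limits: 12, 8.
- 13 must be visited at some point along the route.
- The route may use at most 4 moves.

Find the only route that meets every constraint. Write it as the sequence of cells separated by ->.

17 -> 18 -> 13 -> 14 -> 15

Any route must reach 13 and still end at 15 within 4 moves, so the order of the required stops is forced.
Route from 17: right 1 to 18, up 1 to 13, right 2 to 15 — 4 moves in all.
Check: all required cells visited; 4 ≤ 4 moves.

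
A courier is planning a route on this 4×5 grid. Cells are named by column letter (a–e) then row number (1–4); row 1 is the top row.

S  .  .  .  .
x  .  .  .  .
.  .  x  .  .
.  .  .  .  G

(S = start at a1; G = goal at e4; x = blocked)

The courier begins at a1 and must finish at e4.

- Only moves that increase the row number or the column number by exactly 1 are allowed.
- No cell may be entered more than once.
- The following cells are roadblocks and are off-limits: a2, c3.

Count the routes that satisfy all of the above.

11

A right/down-only route from a1 to e4 makes exactly 3 down-moves and 4 right-moves in some order.
With no other constraints that would be C(7,3) = 35 routes.
Subtract routes through each blocked cell (inclusion–exclusion for overlaps): − through a2: 15 − through c3: 18 + through a2&c3: 9 → 11.
That gives 11 routes.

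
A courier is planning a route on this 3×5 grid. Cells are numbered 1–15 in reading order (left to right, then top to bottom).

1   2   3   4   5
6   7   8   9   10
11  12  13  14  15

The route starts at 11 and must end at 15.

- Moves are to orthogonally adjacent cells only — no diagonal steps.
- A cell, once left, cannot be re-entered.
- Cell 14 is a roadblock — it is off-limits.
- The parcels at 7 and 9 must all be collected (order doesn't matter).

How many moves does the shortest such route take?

6

Any route passes through 7 and 9 in some order between 11 and 15. Summing Manhattan distances along each leg and taking the cheapest ordering (11 → 7 → 9 → 15) gives a lower bound of 2 + 2 + 2 = 6 moves.
A route of 6 moves achieves this: 11 → 6 → 7 → 8 → 9 → 10 → 15.
Since 6 matches the lower bound, it is optimal.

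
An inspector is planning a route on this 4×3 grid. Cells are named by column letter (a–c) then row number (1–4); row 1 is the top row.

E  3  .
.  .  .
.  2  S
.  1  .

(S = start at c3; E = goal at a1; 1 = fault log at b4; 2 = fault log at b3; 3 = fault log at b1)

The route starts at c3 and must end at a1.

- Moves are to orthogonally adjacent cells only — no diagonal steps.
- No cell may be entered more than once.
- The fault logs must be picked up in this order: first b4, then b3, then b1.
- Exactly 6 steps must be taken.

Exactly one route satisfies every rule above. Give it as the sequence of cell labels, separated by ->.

The waypoints must appear in the order b4, b3, b1, with no cell reused.
Route from c3: down 1 to c4, left 1 to b4, up 3 to b1, left 1 to a1 — 6 moves in all.
Check: order respected (1 at step 2, 2 at step 3, 3 at step 5); 6 moves as required.

c3 -> c4 -> b4 -> b3 -> b2 -> b1 -> a1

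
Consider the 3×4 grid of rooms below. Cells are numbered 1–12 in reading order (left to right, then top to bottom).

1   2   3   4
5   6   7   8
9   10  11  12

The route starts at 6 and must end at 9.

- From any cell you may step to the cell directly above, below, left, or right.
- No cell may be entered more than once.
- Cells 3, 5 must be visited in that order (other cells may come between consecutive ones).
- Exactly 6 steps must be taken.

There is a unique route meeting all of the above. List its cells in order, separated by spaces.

The waypoints must appear in the order 3, 5, with no cell reused.
Route from 6: right to 7, up to 3, 2× left (reaching 1), 2× down (reaching 9) — 6 moves in all.
Check: order respected (3 at step 2, 5 at step 5); 6 moves as required.

6 7 3 2 1 5 9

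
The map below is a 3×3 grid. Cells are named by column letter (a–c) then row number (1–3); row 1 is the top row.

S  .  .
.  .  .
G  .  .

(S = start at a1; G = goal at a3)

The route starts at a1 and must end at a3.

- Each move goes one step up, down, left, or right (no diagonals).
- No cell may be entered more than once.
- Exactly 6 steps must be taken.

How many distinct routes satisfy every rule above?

5

Need simple routes of exactly 6 moves from a1 to a3 (Manhattan distance 2, so 2 moves are spent on a detour and 2 undoing it).
Enumerating: a1 a2 b2 c2 c3 b3 a3 | a1 b1 b2 c2 c3 b3 a3 | a1 b1 c1 c2 c3 b3 a3 | a1 b1 c1 c2 b2 b3 a3 | a1 b1 c1 c2 b2 a2 a3.
That gives 5 routes.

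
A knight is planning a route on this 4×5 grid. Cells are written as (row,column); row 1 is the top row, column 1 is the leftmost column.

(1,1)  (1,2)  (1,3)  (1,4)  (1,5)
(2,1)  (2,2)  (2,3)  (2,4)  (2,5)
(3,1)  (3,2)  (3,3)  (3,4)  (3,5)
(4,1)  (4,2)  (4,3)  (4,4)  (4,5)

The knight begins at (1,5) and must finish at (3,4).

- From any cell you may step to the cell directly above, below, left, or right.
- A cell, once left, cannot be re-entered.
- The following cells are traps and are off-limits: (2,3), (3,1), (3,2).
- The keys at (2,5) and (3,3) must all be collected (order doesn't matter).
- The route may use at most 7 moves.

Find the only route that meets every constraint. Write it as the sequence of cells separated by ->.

(1,5) -> (2,5) -> (3,5) -> (4,5) -> (4,4) -> (4,3) -> (3,3) -> (3,4)

Any route must reach (2,5) and (3,3) and still end at (3,4) within 7 moves, so the order of the required stops is forced.
Route from (1,5): down 3 to (4,5), left 2 to (4,3), up 1 to (3,3), right 1 to (3,4) — 7 moves in all.
Check: all required cells visited; 7 ≤ 7 moves.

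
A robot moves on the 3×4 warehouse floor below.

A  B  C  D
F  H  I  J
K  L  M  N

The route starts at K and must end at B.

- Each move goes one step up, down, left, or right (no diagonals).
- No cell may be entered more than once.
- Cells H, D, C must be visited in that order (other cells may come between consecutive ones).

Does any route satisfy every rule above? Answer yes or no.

One route that works: K → F → H → I → J → D → C → B.

yes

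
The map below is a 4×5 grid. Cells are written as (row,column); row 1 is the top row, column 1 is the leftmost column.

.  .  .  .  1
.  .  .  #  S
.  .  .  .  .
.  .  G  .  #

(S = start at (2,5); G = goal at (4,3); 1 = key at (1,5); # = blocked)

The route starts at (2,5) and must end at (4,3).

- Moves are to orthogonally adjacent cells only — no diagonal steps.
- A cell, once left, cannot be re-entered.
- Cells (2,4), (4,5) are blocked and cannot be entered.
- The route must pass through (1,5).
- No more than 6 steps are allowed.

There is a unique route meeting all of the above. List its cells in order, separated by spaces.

Any route must reach (1,5) and still end at (4,3) within 6 moves, so the order of the required stops is forced.
Route from (2,5): up to (1,5), 2× left (reaching (1,3)), 3× down (reaching (4,3)) — 6 moves in all.
Check: all required cells visited; 6 ≤ 6 moves.

(2,5) (1,5) (1,4) (1,3) (2,3) (3,3) (4,3)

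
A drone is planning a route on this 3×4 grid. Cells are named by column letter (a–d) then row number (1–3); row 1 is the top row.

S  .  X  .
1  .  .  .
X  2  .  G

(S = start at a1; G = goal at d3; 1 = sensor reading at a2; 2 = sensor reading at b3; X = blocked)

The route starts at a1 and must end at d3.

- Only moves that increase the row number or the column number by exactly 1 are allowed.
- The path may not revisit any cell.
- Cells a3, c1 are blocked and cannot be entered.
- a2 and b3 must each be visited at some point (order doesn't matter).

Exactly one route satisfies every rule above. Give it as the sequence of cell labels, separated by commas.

a1, a2, b2, b3, c3, d3

Moves only go right or down, so the column and row indices never decrease.
Route from a1: down 1 to a2, right 1 to b2, down 1 to b3, right 2 to d3 — 5 moves in all.
Check: all required cells visited.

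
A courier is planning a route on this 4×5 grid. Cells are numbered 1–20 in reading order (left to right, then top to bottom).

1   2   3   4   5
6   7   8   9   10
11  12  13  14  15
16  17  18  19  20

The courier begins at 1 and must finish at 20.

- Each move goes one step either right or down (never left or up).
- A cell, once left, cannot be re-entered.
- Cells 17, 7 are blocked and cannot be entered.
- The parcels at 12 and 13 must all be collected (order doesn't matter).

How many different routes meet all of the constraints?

A right/down-only route from 1 to 20 makes exactly 3 down-moves and 4 right-moves in some order.
With no other constraints that would be C(7,3) = 35 routes.
A monotone route can only reach the required cells in the order 12, 13, so split there and multiply the segment counts (each segment already excludes blocked cells): 1→12: 1; 12→13: 1; 13→20: 3; product = 3.
That gives 3 routes.

3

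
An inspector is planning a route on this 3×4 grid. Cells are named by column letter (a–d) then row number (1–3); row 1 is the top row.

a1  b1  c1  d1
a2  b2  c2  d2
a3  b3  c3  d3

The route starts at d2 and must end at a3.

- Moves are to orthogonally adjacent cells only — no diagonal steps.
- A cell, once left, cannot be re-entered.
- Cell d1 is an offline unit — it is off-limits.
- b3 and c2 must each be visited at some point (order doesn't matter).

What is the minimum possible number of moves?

Any route passes through b3 and c2 in some order between d2 and a3. Summing Manhattan distances along each leg and taking the cheapest ordering (d2 → c2 → b3 → a3) gives a lower bound of 1 + 2 + 1 = 4 moves.
A route of 4 moves achieves this: d2 → c2 → c3 → b3 → a3.
Since 4 matches the lower bound, it is optimal.

4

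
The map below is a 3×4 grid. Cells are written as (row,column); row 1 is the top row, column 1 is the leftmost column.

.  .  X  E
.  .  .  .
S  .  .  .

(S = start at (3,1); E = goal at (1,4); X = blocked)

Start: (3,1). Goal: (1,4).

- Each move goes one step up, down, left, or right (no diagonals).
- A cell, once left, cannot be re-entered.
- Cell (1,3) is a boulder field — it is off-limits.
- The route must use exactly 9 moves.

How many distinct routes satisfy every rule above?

Need simple routes of exactly 9 moves from (3,1) to (1,4) (Manhattan distance 5, so 2 moves are spent on a detour and 2 undoing it).
Enumerating: (3,1) (2,1) (1,1) (1,2) (2,2) (3,2) (3,3) (2,3) (2,4) (1,4) | (3,1) (2,1) (1,1) (1,2) (2,2) (3,2) (3,3) (3,4) (2,4) (1,4) | (3,1) (2,1) (1,1) (1,2) (2,2) (2,3) (3,3) (3,4) (2,4) (1,4).
That gives 3 routes.

3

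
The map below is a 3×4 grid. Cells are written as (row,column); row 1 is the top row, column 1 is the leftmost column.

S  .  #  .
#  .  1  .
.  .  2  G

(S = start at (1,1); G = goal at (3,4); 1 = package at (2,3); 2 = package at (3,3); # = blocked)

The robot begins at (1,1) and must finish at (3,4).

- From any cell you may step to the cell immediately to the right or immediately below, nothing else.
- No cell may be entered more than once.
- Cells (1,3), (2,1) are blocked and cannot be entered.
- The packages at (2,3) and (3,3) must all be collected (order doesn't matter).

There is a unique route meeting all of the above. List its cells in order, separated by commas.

Moves only go right or down, so the column and row indices never decrease.
Route from (1,1): right to (1,2), down to (2,2), right to (2,3), down to (3,3), right to (3,4) — 5 moves in all.
Check: all required cells visited.

(1,1), (1,2), (2,2), (2,3), (3,3), (3,4)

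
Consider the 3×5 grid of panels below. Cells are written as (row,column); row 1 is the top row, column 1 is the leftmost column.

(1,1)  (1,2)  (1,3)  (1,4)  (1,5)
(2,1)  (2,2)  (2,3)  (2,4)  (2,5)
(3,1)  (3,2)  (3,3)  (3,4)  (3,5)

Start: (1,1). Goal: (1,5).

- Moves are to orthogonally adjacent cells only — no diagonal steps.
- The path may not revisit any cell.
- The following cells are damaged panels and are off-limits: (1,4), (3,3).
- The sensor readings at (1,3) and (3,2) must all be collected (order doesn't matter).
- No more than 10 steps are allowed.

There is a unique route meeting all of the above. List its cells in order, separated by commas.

(1,1), (2,1), (3,1), (3,2), (2,2), (1,2), (1,3), (2,3), (2,4), (2,5), (1,5)

Any route must reach (1,3) and (3,2) and still end at (1,5) within 10 moves, so the order of the required stops is forced.
Route from (1,1): 2× down (reaching (3,1)), right to (3,2), 2× up (reaching (1,2)), right to (1,3), down to (2,3), 2× right (reaching (2,5)), up to (1,5) — 10 moves in all.
Check: all required cells visited; 10 ≤ 10 moves.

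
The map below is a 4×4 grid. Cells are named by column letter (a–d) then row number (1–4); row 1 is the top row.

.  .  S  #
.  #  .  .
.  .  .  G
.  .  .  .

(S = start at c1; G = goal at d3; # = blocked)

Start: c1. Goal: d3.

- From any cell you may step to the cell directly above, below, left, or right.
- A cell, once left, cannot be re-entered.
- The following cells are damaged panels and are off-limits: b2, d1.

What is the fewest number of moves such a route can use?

3

The Manhattan distance from c1 to d3 is |1−3| + |3−4| = 3, so at least 3 moves are needed.
A route of 3 moves achieves this: c1 → c2 → c3 → d3.
Since 3 matches the lower bound, it is optimal.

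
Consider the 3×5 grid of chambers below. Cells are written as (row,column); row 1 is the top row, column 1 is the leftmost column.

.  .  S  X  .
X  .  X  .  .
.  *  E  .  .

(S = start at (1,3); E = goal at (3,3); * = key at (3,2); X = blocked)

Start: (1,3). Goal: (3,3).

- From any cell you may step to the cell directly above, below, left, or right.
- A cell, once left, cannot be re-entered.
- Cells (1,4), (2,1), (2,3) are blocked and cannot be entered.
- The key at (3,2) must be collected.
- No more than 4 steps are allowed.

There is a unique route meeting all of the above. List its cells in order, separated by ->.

(1,3) -> (1,2) -> (2,2) -> (3,2) -> (3,3)

Any route must reach (3,2) and still end at (3,3) within 4 moves, so the order of the required stops is forced.
Route from (1,3): left 1 to (1,2), down 2 to (3,2), right 1 to (3,3) — 4 moves in all.
Check: all required cells visited; 4 ≤ 4 moves.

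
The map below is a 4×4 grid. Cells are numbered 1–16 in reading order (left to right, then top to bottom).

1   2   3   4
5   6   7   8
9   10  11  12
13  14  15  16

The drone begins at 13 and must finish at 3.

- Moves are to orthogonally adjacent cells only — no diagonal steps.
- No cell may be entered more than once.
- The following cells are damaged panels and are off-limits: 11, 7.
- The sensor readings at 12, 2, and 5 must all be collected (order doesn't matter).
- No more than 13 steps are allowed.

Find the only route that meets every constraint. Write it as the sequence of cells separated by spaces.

Any route must reach 12, 2, and 5 and still end at 3 within 13 moves, so the order of the required stops is forced.
Route from 13: 3× up (reaching 1), right to 2, 3× down (reaching 14), 2× right (reaching 16), 3× up (reaching 4), left to 3 — 13 moves in all.
Check: all required cells visited; 13 ≤ 13 moves.

13 9 5 1 2 6 10 14 15 16 12 8 4 3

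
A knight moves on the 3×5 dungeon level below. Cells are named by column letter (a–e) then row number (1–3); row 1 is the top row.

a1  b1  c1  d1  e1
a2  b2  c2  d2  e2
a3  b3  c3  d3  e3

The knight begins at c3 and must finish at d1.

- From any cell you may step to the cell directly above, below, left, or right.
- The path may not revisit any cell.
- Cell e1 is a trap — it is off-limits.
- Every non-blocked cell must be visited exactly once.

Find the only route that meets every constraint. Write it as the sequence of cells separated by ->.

c3 -> d3 -> e3 -> e2 -> d2 -> c2 -> b2 -> b3 -> a3 -> a2 -> a1 -> b1 -> c1 -> d1

Need to visit all 14 open cells exactly once, starting at c3 and ending at d1.
Cell a1 has only two open neighbours (a2 and b1), so the path must pass straight through it: one of those is the cell it's entered from and the other is where it exits.
Route from c3: 2× right (reaching e3), up to e2, 3× left (reaching b2), down to b3, left to a3, 2× up (reaching a1), 3× right (reaching d1) — 13 moves in all.
Check: all 14 open cells covered.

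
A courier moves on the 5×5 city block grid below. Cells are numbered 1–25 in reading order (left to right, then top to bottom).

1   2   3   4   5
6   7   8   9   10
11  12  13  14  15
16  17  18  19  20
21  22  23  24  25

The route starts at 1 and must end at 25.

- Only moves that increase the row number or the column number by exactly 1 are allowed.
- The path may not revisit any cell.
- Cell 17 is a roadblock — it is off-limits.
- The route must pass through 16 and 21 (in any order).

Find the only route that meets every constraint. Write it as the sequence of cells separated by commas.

Moves only go right or down, so the column and row indices never decrease.
Route from 1: down 4 to 21, right 4 to 25 — 8 moves in all.
Check: all required cells visited.

1, 6, 11, 16, 21, 22, 23, 24, 25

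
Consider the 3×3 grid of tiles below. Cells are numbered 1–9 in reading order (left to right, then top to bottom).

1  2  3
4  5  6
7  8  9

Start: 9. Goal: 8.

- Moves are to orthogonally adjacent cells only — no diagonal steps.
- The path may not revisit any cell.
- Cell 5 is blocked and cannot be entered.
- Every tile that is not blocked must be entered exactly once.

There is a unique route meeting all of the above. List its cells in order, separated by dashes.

Need to visit all 8 open cells exactly once, starting at 9 and ending at 8.
Cell 3 has only two open neighbours (6 and 2), so the path must pass straight through it: one of those is the cell it's entered from and the other is where it exits.
Route from 9: 2× up (reaching 3), 2× left (reaching 1), 2× down (reaching 7), right to 8 — 7 moves in all.
Check: all 8 open cells covered.

9 - 6 - 3 - 2 - 1 - 4 - 7 - 8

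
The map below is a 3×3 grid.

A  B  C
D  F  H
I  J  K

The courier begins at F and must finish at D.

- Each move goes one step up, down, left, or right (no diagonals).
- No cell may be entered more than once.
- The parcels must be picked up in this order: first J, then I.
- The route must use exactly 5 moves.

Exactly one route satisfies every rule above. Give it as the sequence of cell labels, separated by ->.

The waypoints must appear in the order J, I, with no cell reused.
Route from F: right 1 to H, down 1 to K, left 2 to I, up 1 to D — 5 moves in all.
Check: order respected (J at step 3, I at step 4); 5 moves as required.

F -> H -> K -> J -> I -> D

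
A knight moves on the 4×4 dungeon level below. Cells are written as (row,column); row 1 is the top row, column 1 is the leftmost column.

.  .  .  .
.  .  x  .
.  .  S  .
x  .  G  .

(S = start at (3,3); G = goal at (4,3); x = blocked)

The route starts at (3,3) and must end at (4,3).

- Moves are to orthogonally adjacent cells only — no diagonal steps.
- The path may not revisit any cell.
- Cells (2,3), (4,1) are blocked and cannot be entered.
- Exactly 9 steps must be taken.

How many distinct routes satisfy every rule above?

Need simple routes of exactly 9 moves from (3,3) to (4,3) (Manhattan distance 1, so 4 moves are spent on a detour and 4 undoing it).
Enumerating: (3,3) (3,2) (2,2) (1,2) (1,3) (1,4) (2,4) (3,4) (4,4) (4,3) | (3,3) (3,4) (2,4) (1,4) (1,3) (1,2) (2,2) (3,2) (4,2) (4,3).
That gives 2 routes.

2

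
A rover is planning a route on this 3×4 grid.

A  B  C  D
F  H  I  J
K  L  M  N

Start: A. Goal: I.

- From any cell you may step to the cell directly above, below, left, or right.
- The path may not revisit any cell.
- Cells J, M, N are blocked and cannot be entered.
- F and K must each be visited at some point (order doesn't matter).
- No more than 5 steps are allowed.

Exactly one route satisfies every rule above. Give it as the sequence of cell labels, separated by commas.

The budget equals the shortest possible length, so every move has to be on a shortest route through the required cells.
Route from A: 2× down (reaching K), right to L, up to H, right to I — 5 moves in all.
Check: all required cells visited; 5 ≤ 5 moves.

A, F, K, L, H, I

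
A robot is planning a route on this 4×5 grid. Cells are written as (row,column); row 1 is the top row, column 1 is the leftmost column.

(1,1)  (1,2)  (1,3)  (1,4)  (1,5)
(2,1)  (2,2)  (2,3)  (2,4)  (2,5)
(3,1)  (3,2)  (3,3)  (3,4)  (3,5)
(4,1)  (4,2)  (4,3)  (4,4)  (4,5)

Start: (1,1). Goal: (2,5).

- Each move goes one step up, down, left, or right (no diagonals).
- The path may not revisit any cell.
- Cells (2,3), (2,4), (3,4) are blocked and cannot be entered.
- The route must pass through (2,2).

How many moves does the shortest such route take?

Any route passes through (2,2) somewhere between (1,1) and (2,5). Summing Manhattan distances along the two legs ((1,1) → (2,2) → (2,5)) gives a lower bound of 2 + 3 = 5 moves.
That bound ignores the blocked cells. Measuring each leg by the fewest moves that actually steer around them ((1,1)→(2,2): 2; (2,2)→(2,5): 5) raises the lower bound to 7.
A route of 7 moves exists: (1,1) → (2,1) → (2,2) → (1,2) → (1,3) → (1,4) → (1,5) → (2,5).
Since 7 matches that lower bound, it is optimal.

7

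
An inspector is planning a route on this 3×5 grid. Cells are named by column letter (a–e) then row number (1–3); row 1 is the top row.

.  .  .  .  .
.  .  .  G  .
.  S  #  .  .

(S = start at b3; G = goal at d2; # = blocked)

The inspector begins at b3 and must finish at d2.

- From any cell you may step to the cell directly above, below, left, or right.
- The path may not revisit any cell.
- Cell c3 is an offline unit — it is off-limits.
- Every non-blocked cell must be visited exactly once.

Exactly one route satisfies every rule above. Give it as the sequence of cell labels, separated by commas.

Need to visit all 14 open cells exactly once, starting at b3 and ending at d2.
Cell a1 has only two open neighbours (a2 and b1), so the path must pass straight through it: one of those is the cell it's entered from and the other is where it exits.
Route from b3: left 1 to a3, up 2 to a1, right 1 to b1, down 1 to b2, right 1 to c2, up 1 to c1, right 2 to e1, down 2 to e3, left 1 to d3, up 1 to d2 — 13 moves in all.
Check: all 14 open cells covered.

b3, a3, a2, a1, b1, b2, c2, c1, d1, e1, e2, e3, d3, d2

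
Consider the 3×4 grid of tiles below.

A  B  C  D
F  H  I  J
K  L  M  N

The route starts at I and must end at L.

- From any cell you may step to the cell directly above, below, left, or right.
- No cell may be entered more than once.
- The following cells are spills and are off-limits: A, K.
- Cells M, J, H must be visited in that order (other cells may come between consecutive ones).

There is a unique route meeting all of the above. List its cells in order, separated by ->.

I -> M -> N -> J -> D -> C -> B -> H -> L

The waypoints must appear in the order M, J, H, with no cell reused.
Route from I: down to M, right to N, 2× up (reaching D), 2× left (reaching B), 2× down (reaching L) — 8 moves in all.
Check: order respected (M at step 1, J at step 3, H at step 7).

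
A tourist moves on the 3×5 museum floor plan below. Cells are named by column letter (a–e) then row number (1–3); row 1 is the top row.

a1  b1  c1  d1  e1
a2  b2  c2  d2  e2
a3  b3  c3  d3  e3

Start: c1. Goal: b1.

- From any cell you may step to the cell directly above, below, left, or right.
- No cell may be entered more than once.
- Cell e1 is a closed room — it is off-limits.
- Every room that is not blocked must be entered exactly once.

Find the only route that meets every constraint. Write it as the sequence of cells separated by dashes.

Need to visit all 14 open cells exactly once, starting at c1 and ending at b1.
Cell a1 has only two open neighbours (a2 and b1), so the path must pass straight through it: one of those is the cell it's entered from and the other is where it exits.
Route from c1: right 1 to d1, down 1 to d2, right 1 to e2, down 1 to e3, left 2 to c3, up 1 to c2, left 1 to b2, down 1 to b3, left 1 to a3, up 2 to a1, right 1 to b1 — 13 moves in all.
Check: all 14 open cells covered.

c1 - d1 - d2 - e2 - e3 - d3 - c3 - c2 - b2 - b3 - a3 - a2 - a1 - b1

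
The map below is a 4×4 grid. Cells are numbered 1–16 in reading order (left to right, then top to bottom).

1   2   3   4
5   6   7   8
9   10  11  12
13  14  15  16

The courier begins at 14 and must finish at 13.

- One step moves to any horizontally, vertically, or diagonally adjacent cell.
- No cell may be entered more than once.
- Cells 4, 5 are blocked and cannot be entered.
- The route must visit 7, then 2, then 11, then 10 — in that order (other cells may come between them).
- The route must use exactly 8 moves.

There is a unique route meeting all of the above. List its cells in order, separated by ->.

The waypoints must appear in the order 7, 2, 11, 10, with no cell reused.
Route from 14: right to 15, up-right to 12, 2× up-left (reaching 2), down to 6, down-right to 11, left to 10, down-left to 13 — 8 moves in all.
Check: order respected (7 at step 3, 2 at step 4, 11 at step 6, 10 at step 7); 8 moves as required.

14 -> 15 -> 12 -> 7 -> 2 -> 6 -> 11 -> 10 -> 13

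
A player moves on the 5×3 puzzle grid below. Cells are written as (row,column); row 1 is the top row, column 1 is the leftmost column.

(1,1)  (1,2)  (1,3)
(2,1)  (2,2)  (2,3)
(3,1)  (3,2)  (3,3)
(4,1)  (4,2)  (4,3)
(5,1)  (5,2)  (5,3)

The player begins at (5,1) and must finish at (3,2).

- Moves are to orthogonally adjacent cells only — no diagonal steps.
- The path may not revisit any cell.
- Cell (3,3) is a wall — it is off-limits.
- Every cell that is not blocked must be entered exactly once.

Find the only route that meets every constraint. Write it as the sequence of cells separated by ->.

Need to visit all 14 open cells exactly once, starting at (5,1) and ending at (3,2).
Cell (2,3) has only two open neighbours ((1,3) and (2,2)), so the path must pass straight through it: one of those is the cell it's entered from and the other is where it exits.
Route from (5,1): 2× right (reaching (5,3)), up to (4,3), 2× left (reaching (4,1)), 3× up (reaching (1,1)), 2× right (reaching (1,3)), down to (2,3), left to (2,2), down to (3,2) — 13 moves in all.
Check: all 14 open cells covered.

(5,1) -> (5,2) -> (5,3) -> (4,3) -> (4,2) -> (4,1) -> (3,1) -> (2,1) -> (1,1) -> (1,2) -> (1,3) -> (2,3) -> (2,2) -> (3,2)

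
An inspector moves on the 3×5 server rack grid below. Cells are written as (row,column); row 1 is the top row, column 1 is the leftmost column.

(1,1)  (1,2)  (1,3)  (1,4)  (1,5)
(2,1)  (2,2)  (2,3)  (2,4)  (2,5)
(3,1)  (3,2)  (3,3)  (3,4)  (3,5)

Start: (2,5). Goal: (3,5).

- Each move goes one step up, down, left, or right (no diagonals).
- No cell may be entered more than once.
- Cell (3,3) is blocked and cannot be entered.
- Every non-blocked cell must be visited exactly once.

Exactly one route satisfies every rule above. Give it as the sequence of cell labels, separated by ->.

(2,5) -> (1,5) -> (1,4) -> (1,3) -> (1,2) -> (1,1) -> (2,1) -> (3,1) -> (3,2) -> (2,2) -> (2,3) -> (2,4) -> (3,4) -> (3,5)

Need to visit all 14 open cells exactly once, starting at (2,5) and ending at (3,5).
Route from (2,5): up to (1,5), 4× left (reaching (1,1)), 2× down (reaching (3,1)), right to (3,2), up to (2,2), 2× right (reaching (2,4)), down to (3,4), right to (3,5) — 13 moves in all.
Check: all 14 open cells covered.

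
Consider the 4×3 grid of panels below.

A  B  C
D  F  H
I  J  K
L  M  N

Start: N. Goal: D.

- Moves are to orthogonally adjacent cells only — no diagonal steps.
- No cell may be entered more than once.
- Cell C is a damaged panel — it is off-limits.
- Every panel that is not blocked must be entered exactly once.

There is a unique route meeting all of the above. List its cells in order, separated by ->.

N -> M -> L -> I -> J -> K -> H -> F -> B -> A -> D

Need to visit all 11 open cells exactly once, starting at N and ending at D.
Cell L has only two open neighbours (I and M), so the path must pass straight through it: one of those is the cell it's entered from and the other is where it exits.
Route from N: left 2 to L, up 1 to I, right 2 to K, up 1 to H, left 1 to F, up 1 to B, left 1 to A, down 1 to D — 10 moves in all.
Check: all 11 open cells covered.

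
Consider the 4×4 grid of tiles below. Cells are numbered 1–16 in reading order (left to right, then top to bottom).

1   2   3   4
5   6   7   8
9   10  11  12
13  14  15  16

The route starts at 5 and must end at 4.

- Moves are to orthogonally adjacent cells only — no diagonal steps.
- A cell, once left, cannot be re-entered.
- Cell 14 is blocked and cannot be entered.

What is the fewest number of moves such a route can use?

The Manhattan distance from 5 to 4 is |2−1| + |1−4| = 4, so at least 4 moves are needed.
A route of 4 moves achieves this: 5 → 1 → 2 → 3 → 4.
Since 4 matches the lower bound, it is optimal.

4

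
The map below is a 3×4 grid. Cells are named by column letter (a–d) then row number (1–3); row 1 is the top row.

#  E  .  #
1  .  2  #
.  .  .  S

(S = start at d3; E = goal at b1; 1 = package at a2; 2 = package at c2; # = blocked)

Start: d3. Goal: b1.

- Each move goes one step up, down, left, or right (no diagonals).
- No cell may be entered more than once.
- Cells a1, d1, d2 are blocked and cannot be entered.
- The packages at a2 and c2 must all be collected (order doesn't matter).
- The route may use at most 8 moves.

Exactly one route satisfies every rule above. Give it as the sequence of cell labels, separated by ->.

The budget equals the shortest possible length, so every move has to be on a shortest route through the required cells.
Route from d3: left 3 to a3, up 1 to a2, right 2 to c2, up 1 to c1, left 1 to b1 — 8 moves in all.
Check: all required cells visited; 8 ≤ 8 moves.

d3 -> c3 -> b3 -> a3 -> a2 -> b2 -> c2 -> c1 -> b1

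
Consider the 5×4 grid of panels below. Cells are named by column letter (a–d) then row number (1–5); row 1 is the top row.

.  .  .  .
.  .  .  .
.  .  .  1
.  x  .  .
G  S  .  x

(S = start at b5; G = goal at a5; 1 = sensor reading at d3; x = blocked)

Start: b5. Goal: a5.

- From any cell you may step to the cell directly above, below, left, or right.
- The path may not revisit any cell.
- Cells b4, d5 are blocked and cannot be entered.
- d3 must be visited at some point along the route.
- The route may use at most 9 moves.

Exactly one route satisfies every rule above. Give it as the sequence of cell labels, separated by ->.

The budget equals the shortest possible length, so every move has to be on a shortest route through the required cells.
Route from b5: right to c5, up to c4, right to d4, up to d3, 3× left (reaching a3), 2× down (reaching a5) — 9 moves in all.
Check: all required cells visited; 9 ≤ 9 moves.

b5 -> c5 -> c4 -> d4 -> d3 -> c3 -> b3 -> a3 -> a4 -> a5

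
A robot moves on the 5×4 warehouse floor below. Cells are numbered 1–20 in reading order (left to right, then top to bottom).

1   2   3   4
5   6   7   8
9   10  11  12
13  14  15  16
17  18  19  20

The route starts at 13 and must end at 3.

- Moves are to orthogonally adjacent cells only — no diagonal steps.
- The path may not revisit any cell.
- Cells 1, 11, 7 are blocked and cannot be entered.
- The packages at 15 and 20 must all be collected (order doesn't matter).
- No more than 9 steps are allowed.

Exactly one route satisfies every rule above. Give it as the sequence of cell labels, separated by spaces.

Any route must reach 15 and 20 and still end at 3 within 9 moves, so the order of the required stops is forced.
Route from 13: 2× right (reaching 15), down to 19, right to 20, 4× up (reaching 4), left to 3 — 9 moves in all.
Check: all required cells visited; 9 ≤ 9 moves.

13 14 15 19 20 16 12 8 4 3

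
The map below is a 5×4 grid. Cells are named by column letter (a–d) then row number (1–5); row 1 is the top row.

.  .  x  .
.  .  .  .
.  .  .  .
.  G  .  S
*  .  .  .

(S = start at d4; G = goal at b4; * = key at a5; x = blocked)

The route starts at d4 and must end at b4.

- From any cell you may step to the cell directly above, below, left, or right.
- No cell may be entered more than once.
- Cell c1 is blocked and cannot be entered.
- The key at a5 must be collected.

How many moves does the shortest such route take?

Any route passes through a5 somewhere between d4 and b4. Summing Manhattan distances along the two legs (d4 → a5 → b4) gives a lower bound of 4 + 2 = 6 moves.
A route of 6 moves achieves this: d4 → d5 → c5 → b5 → a5 → a4 → b4.
Since 6 matches the lower bound, it is optimal.

6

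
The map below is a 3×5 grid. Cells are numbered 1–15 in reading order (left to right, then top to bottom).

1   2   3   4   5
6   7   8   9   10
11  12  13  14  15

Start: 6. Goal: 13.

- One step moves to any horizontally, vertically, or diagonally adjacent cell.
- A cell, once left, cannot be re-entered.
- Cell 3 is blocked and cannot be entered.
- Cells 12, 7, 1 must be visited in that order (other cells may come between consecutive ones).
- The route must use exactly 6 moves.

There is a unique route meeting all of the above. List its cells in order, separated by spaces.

The waypoints must appear in the order 12, 7, 1, with no cell reused.
Route from 6: down-right 1 to 12, up 1 to 7, up-left 1 to 1, right 1 to 2, down-right 1 to 8, down 1 to 13 — 6 moves in all.
Check: order respected (12 at step 1, 7 at step 2, 1 at step 3); 6 moves as required.

6 12 7 1 2 8 13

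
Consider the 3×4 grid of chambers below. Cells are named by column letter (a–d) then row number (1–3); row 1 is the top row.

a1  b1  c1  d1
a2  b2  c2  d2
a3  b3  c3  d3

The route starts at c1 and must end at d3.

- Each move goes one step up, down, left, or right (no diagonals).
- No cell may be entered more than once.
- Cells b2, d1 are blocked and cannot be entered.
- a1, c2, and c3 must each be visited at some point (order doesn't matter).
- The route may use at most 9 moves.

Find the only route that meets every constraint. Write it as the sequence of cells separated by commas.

c1, b1, a1, a2, a3, b3, c3, c2, d2, d3

The budget equals the shortest possible length, so every move has to be on a shortest route through the required cells.
Route from c1: 2× left (reaching a1), 2× down (reaching a3), 2× right (reaching c3), up to c2, right to d2, down to d3 — 9 moves in all.
Check: all required cells visited; 9 ≤ 9 moves.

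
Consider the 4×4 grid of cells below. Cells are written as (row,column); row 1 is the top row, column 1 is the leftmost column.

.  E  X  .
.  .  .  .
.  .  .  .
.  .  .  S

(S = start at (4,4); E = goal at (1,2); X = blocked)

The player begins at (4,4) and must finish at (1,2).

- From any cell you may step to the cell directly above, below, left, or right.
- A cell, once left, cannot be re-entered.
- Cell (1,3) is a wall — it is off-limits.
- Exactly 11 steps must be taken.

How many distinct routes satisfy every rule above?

16

Need simple routes of exactly 11 moves from (4,4) to (1,2) (Manhattan distance 5, so 3 moves are spent on a detour and 3 undoing it).
Branch systematically from the start, pruning whenever the remaining move budget drops below the Manhattan distance to (1,2) or differs from it in parity. Grouping the completions by first move — via (3,4): 11; via (4,3): 5 — and summing: 11 + 5 = 16.
That gives 16 routes.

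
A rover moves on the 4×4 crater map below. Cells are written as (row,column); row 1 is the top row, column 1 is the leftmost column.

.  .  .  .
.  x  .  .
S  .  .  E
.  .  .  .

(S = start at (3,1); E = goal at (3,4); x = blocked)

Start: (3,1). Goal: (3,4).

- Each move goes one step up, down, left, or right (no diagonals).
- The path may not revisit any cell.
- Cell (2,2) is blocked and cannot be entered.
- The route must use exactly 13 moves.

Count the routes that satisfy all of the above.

1

Need simple routes of exactly 13 moves from (3,1) to (3,4) (Manhattan distance 3, so 5 moves are spent on a detour and 5 undoing it).
Enumerating: (3,1) (2,1) (1,1) (1,2) (1,3) (1,4) (2,4) (2,3) (3,3) (3,2) (4,2) (4,3) (4,4) (3,4).
That gives 1 route.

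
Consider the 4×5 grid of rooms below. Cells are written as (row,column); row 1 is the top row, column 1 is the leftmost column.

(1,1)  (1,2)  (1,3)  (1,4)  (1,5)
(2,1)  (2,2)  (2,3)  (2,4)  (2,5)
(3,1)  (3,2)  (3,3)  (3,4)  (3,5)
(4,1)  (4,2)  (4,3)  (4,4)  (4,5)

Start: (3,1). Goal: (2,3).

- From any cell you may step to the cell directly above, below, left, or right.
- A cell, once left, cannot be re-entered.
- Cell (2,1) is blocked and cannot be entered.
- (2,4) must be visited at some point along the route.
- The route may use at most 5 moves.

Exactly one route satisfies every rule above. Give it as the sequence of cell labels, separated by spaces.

Any route must reach (2,4) and still end at (2,3) within 5 moves, so the order of the required stops is forced.
Route from (3,1): 3× right (reaching (3,4)), up to (2,4), left to (2,3) — 5 moves in all.
Check: all required cells visited; 5 ≤ 5 moves.

(3,1) (3,2) (3,3) (3,4) (2,4) (2,3)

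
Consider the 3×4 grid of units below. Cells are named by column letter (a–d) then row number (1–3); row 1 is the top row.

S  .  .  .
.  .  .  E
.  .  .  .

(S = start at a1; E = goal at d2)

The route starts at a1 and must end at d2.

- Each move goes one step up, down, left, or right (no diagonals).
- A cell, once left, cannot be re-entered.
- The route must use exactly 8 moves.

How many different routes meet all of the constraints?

Need simple routes of exactly 8 moves from a1 to d2 (Manhattan distance 4, so 2 moves are spent on a detour and 2 undoing it).
Branch systematically from the start, pruning whenever the remaining move budget drops below the Manhattan distance to d2 or differs from it in parity. Grouping the completions by first move — via a2: 7; via b1: 4 — and summing: 7 + 4 = 11.
That gives 11 routes.

11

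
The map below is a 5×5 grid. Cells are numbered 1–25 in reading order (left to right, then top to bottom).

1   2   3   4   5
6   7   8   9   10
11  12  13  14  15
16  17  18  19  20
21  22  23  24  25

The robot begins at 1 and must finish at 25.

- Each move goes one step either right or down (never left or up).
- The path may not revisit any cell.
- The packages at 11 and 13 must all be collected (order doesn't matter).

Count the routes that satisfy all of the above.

6

A right/down-only route from 1 to 25 makes exactly 4 down-moves and 4 right-moves in some order.
With no other constraints that would be C(8,4) = 70 routes.
A monotone route can only reach the required cells in the order 11, 13, so split there and multiply the segment counts: 1→11: 1; 11→13: 1; 13→25: 6; product = 6.
That gives 6 routes.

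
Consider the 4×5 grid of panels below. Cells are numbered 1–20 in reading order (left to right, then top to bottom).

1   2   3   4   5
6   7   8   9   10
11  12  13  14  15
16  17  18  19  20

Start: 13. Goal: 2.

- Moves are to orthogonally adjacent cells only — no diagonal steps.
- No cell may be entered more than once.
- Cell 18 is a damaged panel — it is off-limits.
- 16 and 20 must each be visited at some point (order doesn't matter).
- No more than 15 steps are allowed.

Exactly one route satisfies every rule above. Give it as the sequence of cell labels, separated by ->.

13 -> 14 -> 19 -> 20 -> 15 -> 10 -> 9 -> 8 -> 7 -> 12 -> 17 -> 16 -> 11 -> 6 -> 1 -> 2

The 15-move cap with required stops at 16, 20 leaves no slack for detours.
Route from 13: right 1 to 14, down 1 to 19, right 1 to 20, up 2 to 10, left 3 to 7, down 2 to 17, left 1 to 16, up 3 to 1, right 1 to 2 — 15 moves in all.
Check: all required cells visited; 15 ≤ 15 moves.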